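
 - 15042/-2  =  7521/1 = 7521.00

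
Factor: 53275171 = 59^1 * 167^1*5407^1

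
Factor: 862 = 2^1*431^1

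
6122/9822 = 3061/4911=0.62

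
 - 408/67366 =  - 204/33683 =- 0.01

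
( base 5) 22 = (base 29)C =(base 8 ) 14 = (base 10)12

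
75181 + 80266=155447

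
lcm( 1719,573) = 1719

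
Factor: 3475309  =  19^1*101^1 * 1811^1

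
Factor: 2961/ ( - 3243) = -3^1*7^1*23^( - 1 )= - 21/23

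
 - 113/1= - 113 = - 113.00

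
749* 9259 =6934991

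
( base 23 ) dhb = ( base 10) 7279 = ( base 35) 5wy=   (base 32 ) 73f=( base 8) 16157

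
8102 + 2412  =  10514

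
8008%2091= 1735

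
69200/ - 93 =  - 69200/93 = -744.09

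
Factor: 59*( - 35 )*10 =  - 2^1*5^2 * 7^1*59^1  =  - 20650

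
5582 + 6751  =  12333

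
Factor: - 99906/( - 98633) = 2^1 *3^1*53^( - 1) *1861^(-1)*16651^1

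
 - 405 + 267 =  - 138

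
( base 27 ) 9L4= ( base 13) 3328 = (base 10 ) 7132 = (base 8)15734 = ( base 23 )DB2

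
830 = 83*10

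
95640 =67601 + 28039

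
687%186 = 129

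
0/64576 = 0 = 0.00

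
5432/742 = 388/53= 7.32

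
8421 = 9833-1412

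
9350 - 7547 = 1803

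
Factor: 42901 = 42901^1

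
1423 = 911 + 512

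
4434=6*739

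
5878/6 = 2939/3 = 979.67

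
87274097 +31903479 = 119177576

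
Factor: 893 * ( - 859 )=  - 19^1*47^1*859^1 =- 767087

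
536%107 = 1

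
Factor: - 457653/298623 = -259/169 = -  7^1*13^(-2 )*37^1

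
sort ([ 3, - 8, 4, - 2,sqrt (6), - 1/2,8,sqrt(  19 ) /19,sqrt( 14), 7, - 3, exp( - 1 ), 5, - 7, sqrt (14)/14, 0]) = [ - 8 , - 7, - 3, - 2, - 1/2, 0, sqrt( 19)/19, sqrt(14 ) /14,exp( - 1),sqrt (6), 3,sqrt( 14), 4, 5, 7,  8]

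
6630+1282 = 7912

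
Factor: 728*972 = 707616 = 2^5*3^5*7^1*13^1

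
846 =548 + 298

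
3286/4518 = 1643/2259 = 0.73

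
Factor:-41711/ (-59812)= 2^(-2)*19^(  -  1 )* 53^1 = 53/76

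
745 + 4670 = 5415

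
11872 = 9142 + 2730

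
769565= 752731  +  16834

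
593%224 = 145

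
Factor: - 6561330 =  - 2^1*3^1*5^1*218711^1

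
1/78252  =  1/78252=0.00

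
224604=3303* 68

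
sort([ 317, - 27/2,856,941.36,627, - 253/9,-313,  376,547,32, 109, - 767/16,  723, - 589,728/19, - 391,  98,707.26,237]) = [ - 589,- 391 , - 313 , - 767/16, - 253/9, -27/2,32,728/19, 98,109,  237, 317,376, 547 , 627, 707.26,  723, 856,941.36 ] 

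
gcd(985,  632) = 1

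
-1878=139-2017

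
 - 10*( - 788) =7880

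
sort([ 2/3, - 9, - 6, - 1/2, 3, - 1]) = [ - 9, - 6, - 1, - 1/2 , 2/3,3]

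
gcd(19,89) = 1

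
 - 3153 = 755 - 3908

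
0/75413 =0= 0.00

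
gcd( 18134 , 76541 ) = 1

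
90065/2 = 45032 + 1/2 = 45032.50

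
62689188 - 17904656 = 44784532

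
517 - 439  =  78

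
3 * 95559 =286677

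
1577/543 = 2 + 491/543= 2.90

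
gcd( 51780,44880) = 60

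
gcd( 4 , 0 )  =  4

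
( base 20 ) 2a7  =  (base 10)1007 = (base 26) 1CJ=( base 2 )1111101111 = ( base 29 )15l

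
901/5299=901/5299 = 0.17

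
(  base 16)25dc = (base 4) 2113130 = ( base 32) 9es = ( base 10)9692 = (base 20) 144C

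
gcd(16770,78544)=2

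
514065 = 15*34271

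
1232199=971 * 1269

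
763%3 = 1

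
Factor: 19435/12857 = 65/43 = 5^1*13^1*43^( - 1) 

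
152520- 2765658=  -  2613138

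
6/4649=6/4649  =  0.00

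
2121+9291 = 11412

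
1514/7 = 1514/7 = 216.29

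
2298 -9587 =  - 7289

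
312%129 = 54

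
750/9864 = 125/1644 = 0.08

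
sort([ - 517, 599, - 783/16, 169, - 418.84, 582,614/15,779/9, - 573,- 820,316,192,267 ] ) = [-820,- 573,-517, - 418.84, - 783/16, 614/15, 779/9, 169, 192, 267, 316, 582, 599] 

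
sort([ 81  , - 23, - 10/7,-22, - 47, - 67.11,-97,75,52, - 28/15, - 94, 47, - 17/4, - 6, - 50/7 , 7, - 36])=[  -  97 , - 94, - 67.11, - 47, - 36, - 23,-22, - 50/7, - 6, - 17/4, - 28/15, - 10/7,7, 47,52, 75,  81 ] 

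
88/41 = 2 + 6/41 = 2.15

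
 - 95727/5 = - 19146+3/5 = - 19145.40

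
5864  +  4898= 10762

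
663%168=159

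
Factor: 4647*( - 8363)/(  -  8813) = 3^1*7^( - 1)*1259^ ( - 1 )*1549^1*8363^1 = 38862861/8813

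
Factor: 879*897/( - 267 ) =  - 262821/89 = - 3^1*13^1*23^1*89^( - 1)*293^1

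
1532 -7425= - 5893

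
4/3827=4/3827 = 0.00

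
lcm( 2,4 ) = 4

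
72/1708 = 18/427 = 0.04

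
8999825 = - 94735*( - 95 )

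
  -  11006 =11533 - 22539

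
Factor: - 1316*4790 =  - 6303640 = - 2^3*5^1* 7^1*47^1*479^1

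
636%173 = 117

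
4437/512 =4437/512 = 8.67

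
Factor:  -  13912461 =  - 3^2* 107^1 * 14447^1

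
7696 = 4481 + 3215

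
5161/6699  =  5161/6699 = 0.77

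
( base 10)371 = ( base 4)11303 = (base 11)308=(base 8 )563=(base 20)IB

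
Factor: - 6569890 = - 2^1*5^1*656989^1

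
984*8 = 7872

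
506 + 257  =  763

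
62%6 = 2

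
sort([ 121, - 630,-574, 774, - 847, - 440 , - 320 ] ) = [-847,- 630, - 574, - 440, - 320,121, 774]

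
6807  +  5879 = 12686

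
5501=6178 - 677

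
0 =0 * ( - 98755)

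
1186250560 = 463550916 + 722699644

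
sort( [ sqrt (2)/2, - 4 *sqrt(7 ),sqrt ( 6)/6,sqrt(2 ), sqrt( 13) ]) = [  -  4*sqrt (7), sqrt(6 ) /6,sqrt( 2 )/2,sqrt(2), sqrt(13)]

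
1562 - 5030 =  - 3468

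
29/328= 29/328= 0.09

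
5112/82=62 + 14/41 = 62.34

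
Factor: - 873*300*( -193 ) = 50546700 = 2^2*3^3 * 5^2*97^1  *193^1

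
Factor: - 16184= - 2^3*7^1 * 17^2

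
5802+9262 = 15064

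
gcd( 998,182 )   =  2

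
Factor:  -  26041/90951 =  - 3^ ( - 1 )*7^( - 1)*61^( - 1) *71^( - 1)*26041^1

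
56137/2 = 28068 + 1/2 = 28068.50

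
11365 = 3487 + 7878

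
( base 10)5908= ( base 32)5OK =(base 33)5E1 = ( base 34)53q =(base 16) 1714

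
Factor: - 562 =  - 2^1*281^1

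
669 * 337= 225453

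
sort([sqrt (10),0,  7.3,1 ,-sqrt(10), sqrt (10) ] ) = [ - sqrt(10), 0,1,sqrt (10),sqrt (10), 7.3 ] 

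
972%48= 12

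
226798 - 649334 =-422536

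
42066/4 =21033/2 = 10516.50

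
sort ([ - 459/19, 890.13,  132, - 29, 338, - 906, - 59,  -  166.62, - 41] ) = [ - 906,-166.62, - 59, - 41, - 29, - 459/19,132, 338 , 890.13]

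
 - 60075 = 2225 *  ( - 27 )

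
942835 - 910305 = 32530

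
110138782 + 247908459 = 358047241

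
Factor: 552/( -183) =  - 184/61 = - 2^3*23^1 *61^(-1) 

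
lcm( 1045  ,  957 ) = 90915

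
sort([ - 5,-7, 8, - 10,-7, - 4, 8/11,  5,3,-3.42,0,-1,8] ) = [ - 10, - 7,  -  7, - 5, - 4, - 3.42, - 1,  0, 8/11, 3,  5, 8,8]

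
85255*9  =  767295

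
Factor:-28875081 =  - 3^1*109^1*227^1*389^1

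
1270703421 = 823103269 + 447600152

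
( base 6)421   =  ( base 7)313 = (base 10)157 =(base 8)235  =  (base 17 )94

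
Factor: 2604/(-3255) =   -  4/5 = -2^2*5^ ( - 1 ) 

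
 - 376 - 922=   -  1298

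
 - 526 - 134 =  - 660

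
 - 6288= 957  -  7245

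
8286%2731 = 93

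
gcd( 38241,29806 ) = 7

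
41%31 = 10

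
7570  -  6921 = 649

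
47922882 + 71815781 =119738663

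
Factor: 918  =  2^1*3^3*17^1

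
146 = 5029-4883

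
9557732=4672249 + 4885483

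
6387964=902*7082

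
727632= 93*7824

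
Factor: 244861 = 244861^1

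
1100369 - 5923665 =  - 4823296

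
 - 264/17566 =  - 1 + 8651/8783   =  - 0.02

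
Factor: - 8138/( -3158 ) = 4069/1579 = 13^1*313^1*1579^ ( - 1)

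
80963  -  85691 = -4728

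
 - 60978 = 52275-113253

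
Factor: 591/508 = 2^( - 2 )* 3^1*127^( - 1) * 197^1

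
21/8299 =21/8299 = 0.00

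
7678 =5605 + 2073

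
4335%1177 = 804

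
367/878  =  367/878 = 0.42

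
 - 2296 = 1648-3944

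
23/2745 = 23/2745 = 0.01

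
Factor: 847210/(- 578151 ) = - 2^1*3^( - 3 )*5^1 * 7^1*13^1*23^(- 1) = -910/621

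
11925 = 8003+3922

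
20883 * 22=459426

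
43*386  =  16598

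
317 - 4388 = - 4071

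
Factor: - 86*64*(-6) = 2^8*3^1*43^1  =  33024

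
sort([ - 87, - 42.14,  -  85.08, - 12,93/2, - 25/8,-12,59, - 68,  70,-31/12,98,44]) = [- 87, - 85.08, - 68, - 42.14, - 12, - 12, - 25/8, - 31/12,44,93/2,  59,70,98] 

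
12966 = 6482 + 6484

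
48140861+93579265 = 141720126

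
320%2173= 320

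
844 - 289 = 555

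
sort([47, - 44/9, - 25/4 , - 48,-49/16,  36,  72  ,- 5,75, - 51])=[ - 51,  -  48, - 25/4,  -  5,- 44/9 ,- 49/16,36, 47, 72, 75]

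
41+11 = 52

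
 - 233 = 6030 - 6263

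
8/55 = 8/55 = 0.15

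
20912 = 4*5228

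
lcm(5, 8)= 40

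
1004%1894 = 1004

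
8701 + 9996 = 18697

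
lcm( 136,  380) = 12920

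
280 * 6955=1947400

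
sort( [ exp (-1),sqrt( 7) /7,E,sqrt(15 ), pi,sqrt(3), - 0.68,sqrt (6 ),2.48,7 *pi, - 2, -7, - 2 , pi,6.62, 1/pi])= [ -7 ,-2, -2, - 0.68,1/pi, exp( - 1 ), sqrt(7 ) /7 , sqrt( 3 ) , sqrt(6),2.48 , E , pi,pi,sqrt(15),6.62, 7*pi]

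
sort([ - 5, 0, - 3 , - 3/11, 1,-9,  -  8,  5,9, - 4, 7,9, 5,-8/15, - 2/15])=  [-9,-8, - 5, - 4,-3,-8/15, -3/11 ,  -  2/15, 0,  1, 5, 5, 7, 9, 9 ]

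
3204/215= 14 + 194/215 = 14.90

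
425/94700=17/3788=0.00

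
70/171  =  70/171 = 0.41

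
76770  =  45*1706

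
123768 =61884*2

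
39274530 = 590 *66567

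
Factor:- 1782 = -2^1*3^4 * 11^1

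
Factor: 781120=2^6  *  5^1*2441^1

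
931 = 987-56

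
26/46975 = 26/46975 = 0.00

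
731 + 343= 1074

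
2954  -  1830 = 1124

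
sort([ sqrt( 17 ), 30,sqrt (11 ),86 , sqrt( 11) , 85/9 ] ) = [sqrt(11), sqrt( 11 ), sqrt( 17), 85/9,30, 86]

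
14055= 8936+5119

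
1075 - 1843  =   - 768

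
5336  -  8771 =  - 3435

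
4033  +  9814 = 13847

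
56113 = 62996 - 6883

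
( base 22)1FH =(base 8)1477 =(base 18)2a3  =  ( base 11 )696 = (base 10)831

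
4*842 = 3368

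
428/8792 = 107/2198 = 0.05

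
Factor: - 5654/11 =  - 514 =- 2^1*257^1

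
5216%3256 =1960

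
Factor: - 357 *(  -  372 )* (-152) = -20186208 = - 2^5*3^2 * 7^1 * 17^1*19^1*31^1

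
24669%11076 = 2517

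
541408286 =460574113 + 80834173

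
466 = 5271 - 4805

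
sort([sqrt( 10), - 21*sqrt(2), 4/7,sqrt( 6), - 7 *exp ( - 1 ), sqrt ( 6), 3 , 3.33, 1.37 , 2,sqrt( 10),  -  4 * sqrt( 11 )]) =[-21*sqrt(2),-4*sqrt( 11), - 7*exp(  -  1), 4/7, 1.37, 2,  sqrt(6), sqrt( 6 ),3,  sqrt(10), sqrt(10), 3.33]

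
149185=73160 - -76025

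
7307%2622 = 2063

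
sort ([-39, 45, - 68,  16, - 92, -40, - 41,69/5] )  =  [ - 92, - 68, - 41, - 40, - 39,  69/5, 16,45] 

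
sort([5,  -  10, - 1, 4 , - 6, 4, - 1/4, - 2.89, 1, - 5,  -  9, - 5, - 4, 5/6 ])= [- 10, - 9, - 6, - 5,  -  5,-4 , - 2.89,-1, - 1/4, 5/6, 1  ,  4,4, 5 ] 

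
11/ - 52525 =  - 1+4774/4775 =- 0.00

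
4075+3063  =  7138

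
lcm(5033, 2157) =15099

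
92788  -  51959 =40829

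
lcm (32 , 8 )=32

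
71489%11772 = 857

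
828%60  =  48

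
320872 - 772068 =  - 451196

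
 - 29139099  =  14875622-44014721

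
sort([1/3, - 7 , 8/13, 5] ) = [ - 7 , 1/3, 8/13, 5]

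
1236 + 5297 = 6533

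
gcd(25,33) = 1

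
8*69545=556360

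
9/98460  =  1/10940 = 0.00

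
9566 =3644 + 5922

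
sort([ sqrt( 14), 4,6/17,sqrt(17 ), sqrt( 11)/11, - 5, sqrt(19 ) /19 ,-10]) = [ -10, - 5,sqrt(19 ) /19,sqrt(11)/11,6/17 , sqrt(14), 4, sqrt(17 )]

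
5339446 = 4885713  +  453733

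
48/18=2 + 2/3 = 2.67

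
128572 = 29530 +99042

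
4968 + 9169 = 14137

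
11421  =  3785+7636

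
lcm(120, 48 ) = 240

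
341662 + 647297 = 988959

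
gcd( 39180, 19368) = 12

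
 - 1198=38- 1236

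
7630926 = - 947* (- 8058)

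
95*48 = 4560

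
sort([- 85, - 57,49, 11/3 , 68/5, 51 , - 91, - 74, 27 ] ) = [ - 91 , - 85, - 74,-57,11/3, 68/5 , 27, 49 , 51]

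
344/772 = 86/193 = 0.45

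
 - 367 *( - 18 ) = 6606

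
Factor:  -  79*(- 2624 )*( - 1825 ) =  - 378315200 = -2^6 * 5^2 * 41^1*73^1*79^1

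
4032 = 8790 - 4758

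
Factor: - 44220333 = -3^1*14740111^1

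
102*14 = 1428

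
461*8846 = 4078006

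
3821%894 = 245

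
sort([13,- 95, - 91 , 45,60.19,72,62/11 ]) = [- 95,  -  91,62/11, 13,  45,  60.19, 72 ] 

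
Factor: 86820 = 2^2 * 3^1*5^1*1447^1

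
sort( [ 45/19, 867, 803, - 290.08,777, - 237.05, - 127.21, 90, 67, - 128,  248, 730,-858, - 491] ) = [ - 858, - 491, - 290.08, - 237.05,-128,  -  127.21,45/19,67, 90, 248,730, 777, 803, 867] 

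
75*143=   10725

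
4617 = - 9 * (-513)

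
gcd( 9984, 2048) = 256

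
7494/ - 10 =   -  750 + 3/5 = - 749.40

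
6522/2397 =2 + 576/799 = 2.72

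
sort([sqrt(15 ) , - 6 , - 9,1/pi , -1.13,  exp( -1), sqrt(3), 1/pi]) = [ - 9, -6 , - 1.13, 1/pi, 1/pi , exp ( - 1), sqrt ( 3), sqrt(15) ]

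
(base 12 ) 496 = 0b1010110010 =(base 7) 2004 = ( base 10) 690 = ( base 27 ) pf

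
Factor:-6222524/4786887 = -2^2* 3^(  -  1 )*11^1*89^1 * 227^1*227947^( - 1 ) = -888932/683841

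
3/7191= 1/2397 = 0.00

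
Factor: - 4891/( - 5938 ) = 2^( - 1 ) * 67^1*73^1 * 2969^( - 1)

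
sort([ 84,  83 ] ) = [83,84] 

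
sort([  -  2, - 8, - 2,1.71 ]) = [ - 8 , - 2, - 2 , 1.71]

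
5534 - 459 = 5075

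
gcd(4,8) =4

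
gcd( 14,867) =1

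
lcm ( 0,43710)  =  0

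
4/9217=4/9217   =  0.00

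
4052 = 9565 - 5513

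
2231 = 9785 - 7554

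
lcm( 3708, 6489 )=25956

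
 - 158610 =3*( - 52870) 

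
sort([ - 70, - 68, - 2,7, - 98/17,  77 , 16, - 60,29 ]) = [ - 70, - 68,  -  60, - 98/17,-2,7, 16,29,77]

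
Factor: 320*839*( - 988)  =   - 265258240 = - 2^8*5^1*13^1 * 19^1*839^1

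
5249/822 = 5249/822 = 6.39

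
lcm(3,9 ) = 9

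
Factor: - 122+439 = 317  =  317^1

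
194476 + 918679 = 1113155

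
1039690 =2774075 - 1734385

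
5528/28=1382/7 = 197.43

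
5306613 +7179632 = 12486245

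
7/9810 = 7/9810 = 0.00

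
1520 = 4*380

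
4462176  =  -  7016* (-636 )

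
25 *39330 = 983250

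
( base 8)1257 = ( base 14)371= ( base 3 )221110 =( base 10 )687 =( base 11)575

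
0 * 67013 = 0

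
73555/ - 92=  - 73555/92 = - 799.51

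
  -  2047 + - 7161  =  -9208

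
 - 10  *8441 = -84410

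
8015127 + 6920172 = 14935299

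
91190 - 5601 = 85589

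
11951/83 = 11951/83 = 143.99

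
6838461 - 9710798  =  -2872337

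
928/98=464/49 = 9.47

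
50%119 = 50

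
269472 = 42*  6416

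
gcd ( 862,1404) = 2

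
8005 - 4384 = 3621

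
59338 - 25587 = 33751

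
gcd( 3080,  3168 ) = 88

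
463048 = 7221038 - 6757990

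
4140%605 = 510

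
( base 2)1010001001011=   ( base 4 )1101023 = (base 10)5195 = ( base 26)7HL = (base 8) 12113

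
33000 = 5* 6600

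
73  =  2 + 71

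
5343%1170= 663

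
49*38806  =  1901494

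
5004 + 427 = 5431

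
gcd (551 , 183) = 1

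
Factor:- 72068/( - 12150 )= 2^1 * 3^ ( - 5)*5^ ( - 2)*43^1*419^1  =  36034/6075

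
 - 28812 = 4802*( - 6 )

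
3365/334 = 10 + 25/334 = 10.07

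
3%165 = 3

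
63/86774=63/86774 = 0.00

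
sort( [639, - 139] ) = [-139, 639] 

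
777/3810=259/1270 = 0.20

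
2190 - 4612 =-2422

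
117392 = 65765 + 51627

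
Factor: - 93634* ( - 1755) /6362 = 82163835/3181 = 3^3 *5^1*13^1*3181^(  -  1)*46817^1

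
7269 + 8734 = 16003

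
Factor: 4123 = 7^1 * 19^1*31^1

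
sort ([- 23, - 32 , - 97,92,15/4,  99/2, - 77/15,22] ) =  [  -  97  , - 32,-23 , - 77/15,  15/4, 22,99/2 , 92] 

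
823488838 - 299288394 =524200444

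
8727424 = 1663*5248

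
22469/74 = 303 + 47/74 = 303.64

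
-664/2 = -332 = - 332.00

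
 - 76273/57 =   -  1339+50/57=- 1338.12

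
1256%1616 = 1256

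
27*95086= 2567322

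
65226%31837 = 1552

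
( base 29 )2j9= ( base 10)2242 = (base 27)321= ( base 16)8C2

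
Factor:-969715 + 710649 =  - 2^1  *  129533^1 = - 259066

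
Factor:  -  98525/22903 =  - 5^2*7^1 * 37^( - 1 )*563^1*619^( - 1) 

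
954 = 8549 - 7595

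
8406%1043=62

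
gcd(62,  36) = 2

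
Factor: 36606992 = 2^4*2287937^1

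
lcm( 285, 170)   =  9690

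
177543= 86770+90773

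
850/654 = 425/327 = 1.30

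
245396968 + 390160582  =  635557550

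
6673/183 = 6673/183 = 36.46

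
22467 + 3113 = 25580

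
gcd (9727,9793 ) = 1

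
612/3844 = 153/961 = 0.16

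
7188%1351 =433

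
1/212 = 1/212 = 0.00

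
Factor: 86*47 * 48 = 194016 = 2^5*3^1 *43^1 *47^1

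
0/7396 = 0 = 0.00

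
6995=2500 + 4495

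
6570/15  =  438 = 438.00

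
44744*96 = 4295424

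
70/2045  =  14/409 =0.03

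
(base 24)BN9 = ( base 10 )6897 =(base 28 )8M9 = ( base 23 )d0k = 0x1af1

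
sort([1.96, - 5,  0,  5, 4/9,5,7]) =[-5,0,4/9, 1.96,5 , 5,7]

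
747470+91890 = 839360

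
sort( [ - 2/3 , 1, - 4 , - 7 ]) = [ - 7, - 4,- 2/3,  1 ] 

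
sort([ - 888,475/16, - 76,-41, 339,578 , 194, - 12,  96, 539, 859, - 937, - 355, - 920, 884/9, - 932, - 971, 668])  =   [ - 971,-937, - 932, - 920,  -  888,  -  355, - 76, -41,-12, 475/16,  96, 884/9, 194,339,539, 578, 668,859]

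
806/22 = 403/11 = 36.64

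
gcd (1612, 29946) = 62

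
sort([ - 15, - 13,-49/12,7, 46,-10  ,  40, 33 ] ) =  [-15, - 13,- 10, - 49/12 , 7,33,40, 46]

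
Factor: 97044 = 2^2*3^1 * 8087^1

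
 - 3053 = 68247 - 71300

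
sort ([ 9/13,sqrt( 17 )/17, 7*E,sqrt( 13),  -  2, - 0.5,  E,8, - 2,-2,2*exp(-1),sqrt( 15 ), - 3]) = [ - 3,- 2, - 2, - 2,-0.5,sqrt( 17) /17,9/13,2*exp ( - 1), E,sqrt ( 13),sqrt( 15),8 , 7*E ]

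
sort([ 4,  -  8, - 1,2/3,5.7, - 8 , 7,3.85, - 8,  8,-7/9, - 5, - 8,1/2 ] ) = [-8, - 8, - 8, - 8, - 5,-1, - 7/9, 1/2, 2/3,3.85,4,5.7,  7,8]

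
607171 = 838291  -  231120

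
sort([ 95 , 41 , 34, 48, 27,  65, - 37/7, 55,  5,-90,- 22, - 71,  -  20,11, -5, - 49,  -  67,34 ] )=[ -90,-71, - 67, - 49, - 22, - 20,-37/7, - 5, 5, 11, 27, 34, 34, 41,48, 55,65, 95 ]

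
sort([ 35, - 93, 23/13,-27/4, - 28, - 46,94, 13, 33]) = [ - 93,-46, - 28,- 27/4, 23/13,13 , 33, 35, 94]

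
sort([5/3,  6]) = [5/3,6 ] 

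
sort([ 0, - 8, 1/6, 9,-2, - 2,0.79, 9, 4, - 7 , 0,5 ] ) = [ - 8, - 7, -2, - 2, 0,  0,1/6,0.79,4, 5, 9, 9]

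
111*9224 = 1023864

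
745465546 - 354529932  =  390935614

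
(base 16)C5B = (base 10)3163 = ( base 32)32R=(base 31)391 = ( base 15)e0d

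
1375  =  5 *275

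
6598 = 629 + 5969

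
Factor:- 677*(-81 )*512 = 2^9*  3^4* 677^1 = 28076544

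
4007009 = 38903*103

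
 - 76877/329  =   - 76877/329 = - 233.67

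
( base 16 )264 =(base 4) 21210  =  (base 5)4422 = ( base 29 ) l3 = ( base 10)612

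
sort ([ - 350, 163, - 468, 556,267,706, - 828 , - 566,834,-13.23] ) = [ - 828 , - 566,-468, - 350, - 13.23 , 163,267, 556,706, 834 ]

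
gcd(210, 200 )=10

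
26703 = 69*387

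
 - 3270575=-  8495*385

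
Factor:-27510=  - 2^1 * 3^1*5^1*7^1*131^1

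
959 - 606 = 353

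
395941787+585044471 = 980986258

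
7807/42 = 7807/42 = 185.88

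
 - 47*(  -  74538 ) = 3503286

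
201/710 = 201/710 = 0.28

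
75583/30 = 2519 + 13/30 = 2519.43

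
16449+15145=31594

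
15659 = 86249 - 70590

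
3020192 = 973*3104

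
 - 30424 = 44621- 75045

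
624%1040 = 624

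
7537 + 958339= 965876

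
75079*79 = 5931241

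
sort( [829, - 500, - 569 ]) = [ - 569, - 500,  829]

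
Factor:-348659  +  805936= 457277^1 = 457277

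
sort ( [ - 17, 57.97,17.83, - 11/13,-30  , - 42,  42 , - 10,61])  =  [ - 42,- 30, - 17,- 10, - 11/13 , 17.83, 42 , 57.97 , 61]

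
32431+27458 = 59889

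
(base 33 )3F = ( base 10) 114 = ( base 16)72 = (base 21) 59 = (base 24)4I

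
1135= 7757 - 6622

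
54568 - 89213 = -34645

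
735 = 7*105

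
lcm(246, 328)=984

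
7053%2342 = 27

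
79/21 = 79/21 = 3.76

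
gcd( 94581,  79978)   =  1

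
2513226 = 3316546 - 803320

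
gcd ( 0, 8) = 8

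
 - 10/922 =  - 1 + 456/461 = - 0.01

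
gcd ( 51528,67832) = 8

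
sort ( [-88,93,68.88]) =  [ - 88 , 68.88,93]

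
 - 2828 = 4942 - 7770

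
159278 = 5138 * 31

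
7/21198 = 7/21198 = 0.00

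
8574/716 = 4287/358 = 11.97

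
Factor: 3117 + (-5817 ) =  - 2700 = - 2^2*3^3*5^2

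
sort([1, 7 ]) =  [1,7 ]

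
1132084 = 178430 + 953654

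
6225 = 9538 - 3313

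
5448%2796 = 2652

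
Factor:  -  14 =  - 2^1*7^1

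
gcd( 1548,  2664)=36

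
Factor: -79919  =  -7^3*233^1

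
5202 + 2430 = 7632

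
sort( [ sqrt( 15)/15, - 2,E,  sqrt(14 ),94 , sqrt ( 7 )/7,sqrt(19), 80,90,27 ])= [ -2  ,  sqrt( 15)/15,sqrt(7)/7 , E,sqrt( 14 ), sqrt (19 ), 27 , 80, 90,94 ]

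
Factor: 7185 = 3^1*5^1*479^1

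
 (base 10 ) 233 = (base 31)7G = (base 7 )452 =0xe9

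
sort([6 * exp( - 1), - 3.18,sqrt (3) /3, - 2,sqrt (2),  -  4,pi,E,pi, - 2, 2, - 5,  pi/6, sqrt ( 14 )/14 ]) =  [ - 5, - 4, - 3.18, - 2, - 2,sqrt(14)/14,pi/6,sqrt(3)/3, sqrt(2 ),  2,6*exp(  -  1),E , pi,pi]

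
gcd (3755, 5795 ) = 5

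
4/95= 4/95 = 0.04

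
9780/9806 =4890/4903 = 1.00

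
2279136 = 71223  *32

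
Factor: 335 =5^1*67^1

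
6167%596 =207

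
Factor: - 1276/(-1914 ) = 2/3 = 2^1*3^( -1)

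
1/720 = 1/720 = 0.00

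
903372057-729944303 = 173427754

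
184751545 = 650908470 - 466156925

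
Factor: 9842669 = 653^1*15073^1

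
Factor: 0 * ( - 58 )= 0^1=   0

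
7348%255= 208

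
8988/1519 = 1284/217 = 5.92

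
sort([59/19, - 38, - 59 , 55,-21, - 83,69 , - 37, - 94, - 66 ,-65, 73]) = [ - 94, -83, - 66,-65, - 59,-38 , - 37, - 21, 59/19,55, 69,73]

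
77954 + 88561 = 166515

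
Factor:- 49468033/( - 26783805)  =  3^(-1) *5^(- 1 )*31^1*1595743^1*1785587^( - 1 )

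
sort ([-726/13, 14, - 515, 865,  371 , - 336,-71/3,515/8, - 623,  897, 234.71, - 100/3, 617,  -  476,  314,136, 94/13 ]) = [ - 623,-515, - 476,  -  336,-726/13,- 100/3 , - 71/3 , 94/13,  14,  515/8, 136,  234.71, 314, 371, 617, 865,897] 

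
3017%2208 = 809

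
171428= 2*85714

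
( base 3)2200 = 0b1001000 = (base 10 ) 72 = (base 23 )33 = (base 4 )1020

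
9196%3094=3008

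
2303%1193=1110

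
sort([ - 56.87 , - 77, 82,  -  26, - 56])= [ - 77, - 56.87 , - 56, -26, 82] 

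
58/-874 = -29/437 = - 0.07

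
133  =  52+81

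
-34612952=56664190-91277142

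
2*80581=161162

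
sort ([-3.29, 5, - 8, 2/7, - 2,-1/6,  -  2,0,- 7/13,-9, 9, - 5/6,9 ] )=[  -  9, - 8,  -  3.29, -2, - 2,-5/6,-7/13, - 1/6, 0, 2/7,  5,9,  9]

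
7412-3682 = 3730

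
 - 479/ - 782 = 479/782= 0.61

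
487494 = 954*511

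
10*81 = 810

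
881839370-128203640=753635730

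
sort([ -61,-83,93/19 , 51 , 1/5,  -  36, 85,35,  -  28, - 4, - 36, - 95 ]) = [-95, - 83, - 61,-36, - 36, - 28, - 4,1/5,  93/19 , 35, 51,85 ] 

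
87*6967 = 606129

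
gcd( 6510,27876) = 6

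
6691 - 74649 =  -  67958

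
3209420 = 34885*92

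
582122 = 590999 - 8877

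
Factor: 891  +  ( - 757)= 134 = 2^1*67^1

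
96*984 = 94464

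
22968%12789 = 10179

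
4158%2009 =140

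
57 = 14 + 43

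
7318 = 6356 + 962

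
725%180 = 5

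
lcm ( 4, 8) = 8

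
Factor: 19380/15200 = 2^( - 3 ) * 3^1*5^( -1)*17^1 = 51/40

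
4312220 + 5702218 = 10014438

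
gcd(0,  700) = 700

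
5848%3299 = 2549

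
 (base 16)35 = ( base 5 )203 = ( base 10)53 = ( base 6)125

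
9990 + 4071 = 14061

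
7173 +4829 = 12002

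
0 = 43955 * 0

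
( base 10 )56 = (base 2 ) 111000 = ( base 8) 70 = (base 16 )38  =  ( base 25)26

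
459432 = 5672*81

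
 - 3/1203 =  - 1 + 400/401 = - 0.00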